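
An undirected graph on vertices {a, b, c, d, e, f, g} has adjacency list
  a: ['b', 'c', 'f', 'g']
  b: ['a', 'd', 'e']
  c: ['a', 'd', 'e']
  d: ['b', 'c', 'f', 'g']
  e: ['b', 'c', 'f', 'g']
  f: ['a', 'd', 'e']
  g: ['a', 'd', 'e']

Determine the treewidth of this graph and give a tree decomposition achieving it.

Each bag holds 4 vertices, so the decomposition has width 3, which upper-bounds the treewidth. For the lower bound: the 4 vertex sets {c,d}, {b,e}, {a}, {g} are disjoint, each induces a connected subgraph, and every pair is joined by at least one edge of G. Contracting each set to a single vertex therefore yields K_{4} as a minor, and since treewidth is minor-monotone, tw(G) ≥ tw(K_{4}) = 3. The upper and lower bounds meet at 3, so that is the treewidth.

Treewidth 3.
One such decomposition:
Bags: B1 = {a, c, d, e}  B2 = {a, b, d, e}  B3 = {a, d, e, g}  B4 = {a, d, e, f}
Tree: B1–B2, B2–B3, B3–B4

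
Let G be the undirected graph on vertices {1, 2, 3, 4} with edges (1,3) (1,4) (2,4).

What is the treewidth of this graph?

A width-1 tree decomposition is:
Bags: B1 = {1, 4}  B2 = {1, 3}  B3 = {2, 4}
Tree: B1–B2, B1–B3
Each bag holds 2 vertices, so the decomposition has width 1, which upper-bounds the treewidth. G has an edge, so its treewidth is at least 1. Combining the bounds, tw(G) = 1.

1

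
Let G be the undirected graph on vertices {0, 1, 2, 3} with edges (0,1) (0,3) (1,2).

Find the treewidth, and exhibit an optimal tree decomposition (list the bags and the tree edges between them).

Every bag has size at most 2, so the width is 2 − 1 = 1 and tw(G) ≤ 1. G has an edge, so its treewidth is at least 1. Hence tw(G) = 1 exactly.

Treewidth 1.
One such decomposition:
Bags: B1 = {0, 3}  B2 = {0, 1}  B3 = {1, 2}
Tree: B1–B2, B2–B3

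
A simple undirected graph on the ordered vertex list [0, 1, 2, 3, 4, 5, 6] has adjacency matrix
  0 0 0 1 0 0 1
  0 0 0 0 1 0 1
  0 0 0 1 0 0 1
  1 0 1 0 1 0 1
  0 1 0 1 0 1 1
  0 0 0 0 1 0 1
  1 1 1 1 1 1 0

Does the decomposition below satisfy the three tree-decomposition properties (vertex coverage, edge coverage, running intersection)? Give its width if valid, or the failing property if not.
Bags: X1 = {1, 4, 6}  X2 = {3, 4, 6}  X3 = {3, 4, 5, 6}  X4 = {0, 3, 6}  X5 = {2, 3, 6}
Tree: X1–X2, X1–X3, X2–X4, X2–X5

A tree decomposition must satisfy three properties: every vertex lies in some bag; for every edge, both endpoints lie together in some bag; and for every vertex, the bags containing it form a connected subtree. Here bags containing vertex 3 are not connected in the tree, so the decomposition is invalid.

No — bags containing vertex 3 are not connected in the tree.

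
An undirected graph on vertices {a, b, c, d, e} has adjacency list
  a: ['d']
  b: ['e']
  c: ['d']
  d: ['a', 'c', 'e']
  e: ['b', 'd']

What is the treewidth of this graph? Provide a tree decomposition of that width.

Treewidth 1.
One such decomposition:
Bags: B1 = {d, e}  B2 = {c, d}  B3 = {b, e}  B4 = {a, d}
Tree: B1–B2, B1–B3, B2–B4

The largest bag has 2 vertices, giving width 1; this decomposition certifies tw(G) ≤ 1. Since G has at least one edge (e.g. d–e), it is not an edgeless graph, so tw(G) ≥ 1. Therefore the treewidth is 1.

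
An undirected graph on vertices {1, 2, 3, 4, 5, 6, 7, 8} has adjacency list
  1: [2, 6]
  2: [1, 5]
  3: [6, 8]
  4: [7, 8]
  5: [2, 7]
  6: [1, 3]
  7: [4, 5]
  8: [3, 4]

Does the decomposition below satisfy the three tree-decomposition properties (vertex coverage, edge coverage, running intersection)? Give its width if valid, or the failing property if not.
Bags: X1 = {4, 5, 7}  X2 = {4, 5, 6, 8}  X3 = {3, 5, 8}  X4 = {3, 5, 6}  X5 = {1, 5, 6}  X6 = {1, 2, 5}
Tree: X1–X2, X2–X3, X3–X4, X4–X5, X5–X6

No — bags containing vertex 6 are not connected in the tree.

A tree decomposition must satisfy three properties: every vertex lies in some bag; for every edge, both endpoints lie together in some bag; and for every vertex, the bags containing it form a connected subtree. Here bags containing vertex 6 are not connected in the tree, so the decomposition is invalid.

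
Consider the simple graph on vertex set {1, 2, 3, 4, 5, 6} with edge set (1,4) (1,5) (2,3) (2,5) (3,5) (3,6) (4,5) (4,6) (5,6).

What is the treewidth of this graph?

2

A width-2 tree decomposition is:
Bags: B1 = {3, 5, 6}  B2 = {4, 5, 6}  B3 = {2, 3, 5}  B4 = {1, 4, 5}
Tree: B1–B2, B1–B3, B2–B4
Each bag holds 3 vertices, so the decomposition has width 2, which upper-bounds the treewidth. For the lower bound, the 3 vertices {1, 4, 5} are pairwise adjacent, and any tree decomposition puts a clique entirely inside one bag — forcing width ≥ 2. Therefore the treewidth is 2.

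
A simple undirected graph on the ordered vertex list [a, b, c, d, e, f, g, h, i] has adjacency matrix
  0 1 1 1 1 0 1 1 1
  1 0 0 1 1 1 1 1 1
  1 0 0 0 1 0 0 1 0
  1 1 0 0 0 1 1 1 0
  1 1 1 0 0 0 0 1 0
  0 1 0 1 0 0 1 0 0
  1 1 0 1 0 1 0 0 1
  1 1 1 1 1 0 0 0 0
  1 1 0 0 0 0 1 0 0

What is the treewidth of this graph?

A width-3 tree decomposition is:
Bags: B1 = {a, b, d, g}  B2 = {a, b, d, h}  B3 = {b, d, f, g}  B4 = {a, b, g, i}  B5 = {a, b, e, h}  B6 = {a, c, e, h}
Tree: B1–B2, B1–B3, B1–B4, B2–B5, B5–B6
Every bag has size at most 4, so the width is 4 − 1 = 3 and tw(G) ≤ 3. For the lower bound, the 4 vertices {a, c, e, h} are pairwise adjacent, and any tree decomposition puts a clique entirely inside one bag — forcing width ≥ 3. The upper and lower bounds meet at 3, so that is the treewidth.

3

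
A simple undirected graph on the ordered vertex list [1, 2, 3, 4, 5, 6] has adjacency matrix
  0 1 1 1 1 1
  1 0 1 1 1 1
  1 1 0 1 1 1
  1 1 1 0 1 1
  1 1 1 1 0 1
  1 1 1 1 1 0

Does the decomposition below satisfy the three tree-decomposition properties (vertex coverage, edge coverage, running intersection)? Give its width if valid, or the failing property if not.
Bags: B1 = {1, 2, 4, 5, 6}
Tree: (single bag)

A tree decomposition must satisfy three properties: every vertex lies in some bag; for every edge, both endpoints lie together in some bag; and for every vertex, the bags containing it form a connected subtree. Here vertex 3 appears in no bag, so the decomposition is invalid.

No — vertex 3 appears in no bag.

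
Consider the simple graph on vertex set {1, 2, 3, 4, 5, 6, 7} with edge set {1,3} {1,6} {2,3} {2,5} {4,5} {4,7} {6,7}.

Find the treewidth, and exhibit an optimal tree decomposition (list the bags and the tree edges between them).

Treewidth 2.
One optimal decomposition is:
Bags: B1 = {1, 2, 3}  B2 = {1, 2, 5}  B3 = {1, 4, 5}  B4 = {1, 4, 7}  B5 = {1, 6, 7}
Tree: B1–B2, B2–B3, B3–B4, B4–B5

Every bag has size at most 3, so the width is 3 − 1 = 2 and tw(G) ≤ 2. Since 1–3–2–5–4–7–6–1 is a cycle in G, G is not acyclic. Forests are exactly the graphs of treewidth ≤ 1, so tw(G) ≥ 2. The upper and lower bounds meet at 2, so that is the treewidth.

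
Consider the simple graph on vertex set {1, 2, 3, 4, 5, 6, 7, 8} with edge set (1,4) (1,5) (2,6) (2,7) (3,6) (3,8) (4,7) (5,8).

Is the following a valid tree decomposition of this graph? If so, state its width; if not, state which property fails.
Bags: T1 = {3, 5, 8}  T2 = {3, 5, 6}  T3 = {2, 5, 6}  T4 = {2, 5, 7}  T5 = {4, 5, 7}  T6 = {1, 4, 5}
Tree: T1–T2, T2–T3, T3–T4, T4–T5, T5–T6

Yes; width 2.

Vertex coverage: the bags together contain {1, 2, 3, 4, 5, 6, 7, 8}, the full vertex set. Edge coverage: each edge of G has both endpoints in at least one bag. Running intersection: for every vertex, the bags containing it form a connected subtree. All three properties hold, so this is a valid tree decomposition of width max|bag| − 1 = 2, and hence tw(G) ≤ 2.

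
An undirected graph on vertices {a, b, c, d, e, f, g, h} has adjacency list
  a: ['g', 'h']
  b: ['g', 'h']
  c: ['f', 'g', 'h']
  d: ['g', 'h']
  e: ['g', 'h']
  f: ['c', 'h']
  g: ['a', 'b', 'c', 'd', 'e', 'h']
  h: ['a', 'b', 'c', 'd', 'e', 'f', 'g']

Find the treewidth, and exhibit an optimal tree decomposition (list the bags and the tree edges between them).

The largest bag has 3 vertices, giving width 2; this decomposition certifies tw(G) ≤ 2. On the other hand G contains the 3-clique {d, g, h}. A clique must lie in a single bag of any decomposition, so no decomposition can have width below 2. Therefore the treewidth is 2.

Treewidth 2.
One optimal decomposition is:
Bags: B1 = {c, g, h}  B2 = {e, g, h}  B3 = {b, g, h}  B4 = {c, f, h}  B5 = {a, g, h}  B6 = {d, g, h}
Tree: B1–B2, B1–B3, B1–B4, B3–B5, B2–B6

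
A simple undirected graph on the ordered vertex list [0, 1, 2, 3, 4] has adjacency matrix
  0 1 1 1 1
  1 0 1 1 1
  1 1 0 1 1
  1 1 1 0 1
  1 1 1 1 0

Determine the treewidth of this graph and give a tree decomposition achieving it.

A single bag containing all 5 vertices is trivially a valid decomposition of width 4. On the other hand G contains the 5-clique {0, 1, 2, 3, 4}. A clique must lie in a single bag of any decomposition, so no decomposition can have width below 4. Combining the bounds, tw(G) = 4.

Treewidth 4.
Bags: B1 = {0, 1, 2, 3, 4}
Tree: (single bag)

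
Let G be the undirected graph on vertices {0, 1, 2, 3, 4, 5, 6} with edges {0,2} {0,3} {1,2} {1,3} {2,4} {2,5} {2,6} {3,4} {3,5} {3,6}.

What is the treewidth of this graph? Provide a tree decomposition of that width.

The largest bag has 3 vertices, giving width 2; this decomposition certifies tw(G) ≤ 2. For the lower bound, G contains the cycle 3–5–2–0–3, so G is not a forest; only forests have treewidth ≤ 1, hence tw(G) ≥ 2. The upper and lower bounds meet at 2, so that is the treewidth.

Treewidth 2.
Bags: B1 = {2, 3, 5}  B2 = {0, 2, 3}  B3 = {1, 2, 3}  B4 = {2, 3, 6}  B5 = {2, 3, 4}
Tree: B1–B2, B2–B3, B3–B4, B4–B5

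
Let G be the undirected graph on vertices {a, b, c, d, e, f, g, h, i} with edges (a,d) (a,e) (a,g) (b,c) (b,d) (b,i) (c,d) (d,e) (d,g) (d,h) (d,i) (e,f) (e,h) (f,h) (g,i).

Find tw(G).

2

A width-2 tree decomposition is:
Bags: B1 = {d, g, i}  B2 = {b, d, i}  B3 = {a, d, g}  B4 = {a, d, e}  B5 = {d, e, h}  B6 = {b, c, d}  B7 = {e, f, h}
Tree: B1–B2, B1–B3, B3–B4, B4–B5, B2–B6, B5–B7
Each bag holds 3 vertices, so the decomposition has width 2, which upper-bounds the treewidth. Conversely, {a, d, g} is a clique of size 3, and the vertices of any clique must share a bag in every tree decomposition; so some bag has ≥ 3 vertices and tw(G) ≥ 2. Therefore the treewidth is 2.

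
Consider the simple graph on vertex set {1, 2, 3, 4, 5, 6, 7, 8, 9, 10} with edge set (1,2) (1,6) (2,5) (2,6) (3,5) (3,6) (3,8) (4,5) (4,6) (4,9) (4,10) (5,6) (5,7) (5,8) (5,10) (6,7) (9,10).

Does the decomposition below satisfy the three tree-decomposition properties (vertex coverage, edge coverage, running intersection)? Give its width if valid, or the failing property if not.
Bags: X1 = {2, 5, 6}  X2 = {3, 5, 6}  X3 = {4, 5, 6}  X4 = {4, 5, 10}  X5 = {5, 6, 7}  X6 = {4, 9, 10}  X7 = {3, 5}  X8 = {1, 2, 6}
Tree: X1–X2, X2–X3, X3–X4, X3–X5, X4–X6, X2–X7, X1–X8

No — vertex 8 appears in no bag.

A tree decomposition must satisfy three properties: every vertex lies in some bag; for every edge, both endpoints lie together in some bag; and for every vertex, the bags containing it form a connected subtree. Here vertex 8 appears in no bag, so the decomposition is invalid.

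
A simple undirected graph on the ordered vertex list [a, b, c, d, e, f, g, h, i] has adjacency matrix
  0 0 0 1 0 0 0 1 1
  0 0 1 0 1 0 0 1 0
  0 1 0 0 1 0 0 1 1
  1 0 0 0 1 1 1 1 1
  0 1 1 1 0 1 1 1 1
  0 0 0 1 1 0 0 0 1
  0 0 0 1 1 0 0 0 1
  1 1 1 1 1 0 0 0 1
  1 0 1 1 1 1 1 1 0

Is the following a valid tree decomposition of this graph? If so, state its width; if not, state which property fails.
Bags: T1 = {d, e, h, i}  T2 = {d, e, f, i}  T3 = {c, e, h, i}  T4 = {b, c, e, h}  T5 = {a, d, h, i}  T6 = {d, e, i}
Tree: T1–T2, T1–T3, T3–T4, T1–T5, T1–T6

No — vertex g appears in no bag.

A tree decomposition must satisfy three properties: every vertex lies in some bag; for every edge, both endpoints lie together in some bag; and for every vertex, the bags containing it form a connected subtree. Here vertex g appears in no bag, so the decomposition is invalid.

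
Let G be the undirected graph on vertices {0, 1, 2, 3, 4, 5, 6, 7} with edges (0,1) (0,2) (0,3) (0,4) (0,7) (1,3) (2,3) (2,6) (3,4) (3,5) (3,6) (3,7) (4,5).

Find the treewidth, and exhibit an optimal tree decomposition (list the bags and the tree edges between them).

Treewidth 2.
One optimal decomposition is:
Bags: B1 = {0, 3, 4}  B2 = {3, 4, 5}  B3 = {0, 2, 3}  B4 = {0, 3, 7}  B5 = {0, 1, 3}  B6 = {2, 3, 6}
Tree: B1–B2, B1–B3, B1–B4, B1–B5, B3–B6

Each bag holds 3 vertices, so the decomposition has width 2, which upper-bounds the treewidth. On the other hand G contains the 3-clique {0, 1, 3}. A clique must lie in a single bag of any decomposition, so no decomposition can have width below 2. Hence tw(G) = 2 exactly.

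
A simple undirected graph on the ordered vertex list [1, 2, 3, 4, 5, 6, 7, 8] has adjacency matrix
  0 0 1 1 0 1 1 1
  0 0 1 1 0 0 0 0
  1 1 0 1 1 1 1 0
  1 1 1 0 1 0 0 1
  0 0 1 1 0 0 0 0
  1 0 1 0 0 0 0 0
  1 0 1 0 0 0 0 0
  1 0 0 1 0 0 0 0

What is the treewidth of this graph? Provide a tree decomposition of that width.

Each bag holds 3 vertices, so the decomposition has width 2, which upper-bounds the treewidth. For the lower bound, the 3 vertices {1, 4, 8} are pairwise adjacent, and any tree decomposition puts a clique entirely inside one bag — forcing width ≥ 2. Therefore the treewidth is 2.

Treewidth 2.
Bags: B1 = {1, 3, 4}  B2 = {1, 3, 7}  B3 = {3, 4, 5}  B4 = {1, 4, 8}  B5 = {2, 3, 4}  B6 = {1, 3, 6}
Tree: B1–B2, B1–B3, B1–B4, B1–B5, B1–B6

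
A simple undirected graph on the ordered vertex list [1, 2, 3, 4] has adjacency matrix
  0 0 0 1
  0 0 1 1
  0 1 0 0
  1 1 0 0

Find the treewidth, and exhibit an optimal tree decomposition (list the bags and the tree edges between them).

Treewidth 1.
Bags: B1 = {2, 4}  B2 = {1, 4}  B3 = {2, 3}
Tree: B1–B2, B1–B3

The largest bag has 2 vertices, giving width 1; this decomposition certifies tw(G) ≤ 1. G has an edge, so its treewidth is at least 1. Combining the bounds, tw(G) = 1.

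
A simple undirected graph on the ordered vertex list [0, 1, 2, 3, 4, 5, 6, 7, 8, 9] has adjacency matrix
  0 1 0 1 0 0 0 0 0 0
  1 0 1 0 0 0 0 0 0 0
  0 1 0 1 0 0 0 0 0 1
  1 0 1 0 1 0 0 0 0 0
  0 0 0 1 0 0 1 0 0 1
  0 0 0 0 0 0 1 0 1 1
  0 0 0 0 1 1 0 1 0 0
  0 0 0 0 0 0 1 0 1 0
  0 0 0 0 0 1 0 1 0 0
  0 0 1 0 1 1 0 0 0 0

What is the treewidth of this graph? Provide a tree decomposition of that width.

Treewidth 2.
One such decomposition:
Bags: B1 = {0, 1, 3}  B2 = {1, 2, 3}  B3 = {2, 3, 4}  B4 = {2, 4, 9}  B5 = {4, 6, 9}  B6 = {5, 6, 9}  B7 = {5, 6, 7}  B8 = {5, 7, 8}
Tree: B1–B2, B2–B3, B3–B4, B4–B5, B5–B6, B6–B7, B7–B8

The largest bag has 3 vertices, giving width 2; this decomposition certifies tw(G) ≤ 2. Since 0–1–2–3–0 is a cycle in G, G is not acyclic. Forests are exactly the graphs of treewidth ≤ 1, so tw(G) ≥ 2. Therefore the treewidth is 2.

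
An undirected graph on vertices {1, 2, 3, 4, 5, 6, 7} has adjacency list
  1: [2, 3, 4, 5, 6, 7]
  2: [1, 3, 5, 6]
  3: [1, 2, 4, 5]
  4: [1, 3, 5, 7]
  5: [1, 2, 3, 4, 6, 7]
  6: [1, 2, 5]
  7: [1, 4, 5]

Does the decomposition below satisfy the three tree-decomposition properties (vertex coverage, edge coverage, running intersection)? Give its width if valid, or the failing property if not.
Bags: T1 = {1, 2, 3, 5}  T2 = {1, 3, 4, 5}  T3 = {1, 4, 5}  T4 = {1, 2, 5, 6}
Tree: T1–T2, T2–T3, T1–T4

A tree decomposition must satisfy three properties: every vertex lies in some bag; for every edge, both endpoints lie together in some bag; and for every vertex, the bags containing it form a connected subtree. Here vertex 7 appears in no bag, so the decomposition is invalid.

No — vertex 7 appears in no bag.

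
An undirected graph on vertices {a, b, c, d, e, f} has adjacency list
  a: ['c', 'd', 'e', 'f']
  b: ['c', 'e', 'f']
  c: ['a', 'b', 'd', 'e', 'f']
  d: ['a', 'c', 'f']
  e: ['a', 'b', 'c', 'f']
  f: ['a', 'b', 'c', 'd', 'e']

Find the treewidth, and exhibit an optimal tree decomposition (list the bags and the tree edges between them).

Every bag has size at most 4, so the width is 4 − 1 = 3 and tw(G) ≤ 3. On the other hand G contains the 4-clique {a, c, d, f}. A clique must lie in a single bag of any decomposition, so no decomposition can have width below 3. Hence tw(G) = 3 exactly.

Treewidth 3.
One optimal decomposition is:
Bags: B1 = {a, c, e, f}  B2 = {b, c, e, f}  B3 = {a, c, d, f}
Tree: B1–B2, B1–B3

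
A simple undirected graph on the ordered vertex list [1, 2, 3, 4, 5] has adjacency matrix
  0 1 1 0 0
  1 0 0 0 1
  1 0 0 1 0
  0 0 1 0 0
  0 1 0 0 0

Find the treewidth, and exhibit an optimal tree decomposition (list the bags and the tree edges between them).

Each bag holds 2 vertices, so the decomposition has width 1, which upper-bounds the treewidth. Since G has at least one edge (e.g. 4–3), it is not an edgeless graph, so tw(G) ≥ 1. Hence tw(G) = 1 exactly.

Treewidth 1.
One such decomposition:
Bags: B1 = {3, 4}  B2 = {1, 3}  B3 = {1, 2}  B4 = {2, 5}
Tree: B1–B2, B2–B3, B3–B4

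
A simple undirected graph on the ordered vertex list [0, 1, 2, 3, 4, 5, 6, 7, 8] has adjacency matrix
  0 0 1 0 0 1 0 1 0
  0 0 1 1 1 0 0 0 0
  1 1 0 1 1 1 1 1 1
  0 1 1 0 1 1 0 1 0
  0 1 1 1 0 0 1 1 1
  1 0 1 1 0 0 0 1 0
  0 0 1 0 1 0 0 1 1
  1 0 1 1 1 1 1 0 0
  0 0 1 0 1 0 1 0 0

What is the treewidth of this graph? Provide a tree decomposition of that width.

Every bag has size at most 4, so the width is 4 − 1 = 3 and tw(G) ≤ 3. For the lower bound, the 4 vertices {0, 2, 5, 7} are pairwise adjacent, and any tree decomposition puts a clique entirely inside one bag — forcing width ≥ 3. Therefore the treewidth is 3.

Treewidth 3.
Bags: B1 = {2, 3, 5, 7}  B2 = {2, 3, 4, 7}  B3 = {2, 4, 6, 7}  B4 = {0, 2, 5, 7}  B5 = {1, 2, 3, 4}  B6 = {2, 4, 6, 8}
Tree: B1–B2, B2–B3, B1–B4, B2–B5, B3–B6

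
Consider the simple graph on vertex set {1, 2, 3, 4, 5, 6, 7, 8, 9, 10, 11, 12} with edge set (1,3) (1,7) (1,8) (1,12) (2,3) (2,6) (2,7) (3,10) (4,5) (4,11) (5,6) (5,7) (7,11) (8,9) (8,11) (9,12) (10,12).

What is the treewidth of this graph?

A width-3 tree decomposition is:
Bags: B1 = {3, 9, 10, 12}  B2 = {1, 3, 9, 12}  B3 = {1, 3, 8, 9}  B4 = {1, 2, 3, 8}  B5 = {1, 2, 7, 8}  B6 = {2, 7, 8, 11}  B7 = {2, 6, 7, 11}  B8 = {5, 6, 7, 11}  B9 = {4, 5, 6, 11}
Tree: B1–B2, B2–B3, B3–B4, B4–B5, B5–B6, B6–B7, B7–B8, B8–B9
Every bag has size at most 4, so the width is 4 − 1 = 3 and tw(G) ≤ 3. For the lower bound: the 4 vertex sets {9,10,12}, {3}, {1}, {2,7,8,11} are disjoint, each induces a connected subgraph, and every pair is joined by at least one edge of G. Contracting each set to a single vertex therefore yields K_{4} as a minor, and since treewidth is minor-monotone, tw(G) ≥ tw(K_{4}) = 3. Combining the bounds, tw(G) = 3.

3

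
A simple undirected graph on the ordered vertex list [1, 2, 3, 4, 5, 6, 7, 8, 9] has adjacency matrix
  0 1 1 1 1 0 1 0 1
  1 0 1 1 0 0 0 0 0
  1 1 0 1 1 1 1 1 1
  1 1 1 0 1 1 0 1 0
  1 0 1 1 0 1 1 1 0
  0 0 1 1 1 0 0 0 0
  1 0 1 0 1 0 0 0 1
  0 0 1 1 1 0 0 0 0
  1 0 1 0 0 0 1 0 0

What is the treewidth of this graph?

A width-3 tree decomposition is:
Bags: B1 = {1, 2, 3, 4}  B2 = {1, 3, 4, 5}  B3 = {1, 3, 5, 7}  B4 = {1, 3, 7, 9}  B5 = {3, 4, 5, 8}  B6 = {3, 4, 5, 6}
Tree: B1–B2, B2–B3, B3–B4, B2–B5, B5–B6
Each bag holds 4 vertices, so the decomposition has width 3, which upper-bounds the treewidth. On the other hand G contains the 4-clique {3, 4, 5, 8}. A clique must lie in a single bag of any decomposition, so no decomposition can have width below 3. Therefore the treewidth is 3.

3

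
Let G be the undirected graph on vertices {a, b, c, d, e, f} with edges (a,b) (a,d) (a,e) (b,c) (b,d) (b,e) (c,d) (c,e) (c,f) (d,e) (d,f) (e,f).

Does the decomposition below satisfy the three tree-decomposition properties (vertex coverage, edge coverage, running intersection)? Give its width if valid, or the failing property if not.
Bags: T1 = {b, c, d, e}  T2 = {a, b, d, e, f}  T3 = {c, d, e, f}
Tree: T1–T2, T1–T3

No — bags containing vertex f are not connected in the tree.

A tree decomposition must satisfy three properties: every vertex lies in some bag; for every edge, both endpoints lie together in some bag; and for every vertex, the bags containing it form a connected subtree. Here bags containing vertex f are not connected in the tree, so the decomposition is invalid.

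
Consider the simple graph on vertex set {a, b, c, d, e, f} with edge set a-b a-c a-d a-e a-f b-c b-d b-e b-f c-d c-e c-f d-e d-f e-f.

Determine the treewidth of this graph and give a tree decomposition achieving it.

A single bag containing all 6 vertices is trivially a valid decomposition of width 5. For the lower bound, the 6 vertices {a, b, c, d, e, f} are pairwise adjacent, and any tree decomposition puts a clique entirely inside one bag — forcing width ≥ 5. Combining the bounds, tw(G) = 5.

Treewidth 5.
One optimal decomposition is:
Bags: B1 = {a, b, c, d, e, f}
Tree: (single bag)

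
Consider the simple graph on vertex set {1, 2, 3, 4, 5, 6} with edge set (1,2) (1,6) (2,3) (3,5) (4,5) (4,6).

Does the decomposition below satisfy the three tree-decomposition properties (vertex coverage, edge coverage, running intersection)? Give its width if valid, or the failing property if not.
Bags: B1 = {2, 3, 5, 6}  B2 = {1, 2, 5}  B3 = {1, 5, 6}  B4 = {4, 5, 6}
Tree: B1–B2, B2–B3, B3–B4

No — bags containing vertex 6 are not connected in the tree.

A tree decomposition must satisfy three properties: every vertex lies in some bag; for every edge, both endpoints lie together in some bag; and for every vertex, the bags containing it form a connected subtree. Here bags containing vertex 6 are not connected in the tree, so the decomposition is invalid.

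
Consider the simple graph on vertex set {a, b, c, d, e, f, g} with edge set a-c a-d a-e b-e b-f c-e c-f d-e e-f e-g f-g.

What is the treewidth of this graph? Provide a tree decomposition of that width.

Treewidth 2.
Bags: B1 = {a, c, e}  B2 = {a, d, e}  B3 = {c, e, f}  B4 = {b, e, f}  B5 = {e, f, g}
Tree: B1–B2, B1–B3, B3–B4, B4–B5

The largest bag has 3 vertices, giving width 2; this decomposition certifies tw(G) ≤ 2. On the other hand G contains the 3-clique {a, d, e}. A clique must lie in a single bag of any decomposition, so no decomposition can have width below 2. Combining the bounds, tw(G) = 2.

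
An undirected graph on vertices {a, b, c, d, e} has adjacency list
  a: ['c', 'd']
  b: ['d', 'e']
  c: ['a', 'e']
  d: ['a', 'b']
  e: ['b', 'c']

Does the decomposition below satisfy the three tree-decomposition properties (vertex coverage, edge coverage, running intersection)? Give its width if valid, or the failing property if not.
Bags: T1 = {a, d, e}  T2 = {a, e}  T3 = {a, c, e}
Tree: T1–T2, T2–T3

A tree decomposition must satisfy three properties: every vertex lies in some bag; for every edge, both endpoints lie together in some bag; and for every vertex, the bags containing it form a connected subtree. Here vertex b appears in no bag, so the decomposition is invalid.

No — vertex b appears in no bag.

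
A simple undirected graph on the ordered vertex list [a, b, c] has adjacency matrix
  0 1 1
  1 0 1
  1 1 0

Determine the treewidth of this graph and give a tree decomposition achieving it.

A single bag containing all 3 vertices is trivially a valid decomposition of width 2. Conversely, {a, b, c} is a clique of size 3, and the vertices of any clique must share a bag in every tree decomposition; so some bag has ≥ 3 vertices and tw(G) ≥ 2. Combining the bounds, tw(G) = 2.

Treewidth 2.
Bags: B1 = {a, b, c}
Tree: (single bag)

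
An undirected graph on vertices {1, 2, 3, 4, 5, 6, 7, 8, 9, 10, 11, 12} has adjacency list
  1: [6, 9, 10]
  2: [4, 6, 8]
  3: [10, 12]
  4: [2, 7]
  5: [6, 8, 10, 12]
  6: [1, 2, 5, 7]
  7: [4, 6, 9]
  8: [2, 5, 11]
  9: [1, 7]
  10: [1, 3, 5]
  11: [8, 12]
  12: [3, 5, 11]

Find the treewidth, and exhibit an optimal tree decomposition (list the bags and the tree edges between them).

Treewidth 3.
Bags: B1 = {1, 4, 7, 9}  B2 = {1, 4, 6, 7}  B3 = {1, 2, 4, 6}  B4 = {1, 2, 6, 10}  B5 = {2, 5, 6, 10}  B6 = {2, 5, 8, 10}  B7 = {3, 5, 8, 10}  B8 = {3, 5, 8, 12}  B9 = {3, 8, 11, 12}
Tree: B1–B2, B2–B3, B3–B4, B4–B5, B5–B6, B6–B7, B7–B8, B8–B9

Each bag holds 4 vertices, so the decomposition has width 3, which upper-bounds the treewidth. For the lower bound: the 4 vertex sets {4,7,9}, {1}, {6}, {2,5,8,10} are disjoint, each induces a connected subgraph, and every pair is joined by at least one edge of G. Contracting each set to a single vertex therefore yields K_{4} as a minor, and since treewidth is minor-monotone, tw(G) ≥ tw(K_{4}) = 3. The upper and lower bounds meet at 3, so that is the treewidth.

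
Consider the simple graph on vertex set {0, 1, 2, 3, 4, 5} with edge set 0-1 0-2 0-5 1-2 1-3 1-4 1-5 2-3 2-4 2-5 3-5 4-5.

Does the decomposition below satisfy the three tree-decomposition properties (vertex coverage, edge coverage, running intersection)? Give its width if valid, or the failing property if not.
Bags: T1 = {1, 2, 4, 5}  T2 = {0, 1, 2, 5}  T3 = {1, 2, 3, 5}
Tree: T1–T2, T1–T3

Yes; width 3.

Checking the three conditions: (i) the bags cover all of {0, 1, 2, 3, 4, 5}; (ii) for each edge, some bag contains both endpoints; (iii) the bags containing any fixed vertex form a subtree. All hold, so the decomposition is valid with width 4 − 1 = 3.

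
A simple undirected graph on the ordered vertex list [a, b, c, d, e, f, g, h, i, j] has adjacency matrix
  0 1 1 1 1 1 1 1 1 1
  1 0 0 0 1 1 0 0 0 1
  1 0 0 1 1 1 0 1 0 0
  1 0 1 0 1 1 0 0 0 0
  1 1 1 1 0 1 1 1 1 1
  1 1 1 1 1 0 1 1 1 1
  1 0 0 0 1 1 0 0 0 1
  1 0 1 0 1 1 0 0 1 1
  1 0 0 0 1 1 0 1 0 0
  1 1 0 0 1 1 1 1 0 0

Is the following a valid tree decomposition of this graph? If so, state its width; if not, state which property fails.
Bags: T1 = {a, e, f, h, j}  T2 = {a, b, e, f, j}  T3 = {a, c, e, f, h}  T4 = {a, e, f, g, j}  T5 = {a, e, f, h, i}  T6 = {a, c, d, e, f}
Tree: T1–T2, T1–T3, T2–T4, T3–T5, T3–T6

Yes; width 4.

Checking the three conditions: (i) the bags cover all of {a, b, c, d, e, f, g, h, i, j}; (ii) for each edge, some bag contains both endpoints; (iii) the bags containing any fixed vertex form a subtree. All hold, so the decomposition is valid with width 5 − 1 = 4.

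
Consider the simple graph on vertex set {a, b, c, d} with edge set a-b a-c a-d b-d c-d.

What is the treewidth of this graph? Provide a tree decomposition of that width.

Treewidth 2.
One such decomposition:
Bags: B1 = {a, c, d}  B2 = {a, b, d}
Tree: B1–B2

The largest bag has 3 vertices, giving width 2; this decomposition certifies tw(G) ≤ 2. For the lower bound, the 3 vertices {a, c, d} are pairwise adjacent, and any tree decomposition puts a clique entirely inside one bag — forcing width ≥ 2. Combining the bounds, tw(G) = 2.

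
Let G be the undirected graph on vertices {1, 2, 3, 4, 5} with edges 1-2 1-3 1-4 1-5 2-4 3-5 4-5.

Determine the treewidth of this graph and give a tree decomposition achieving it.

Each bag holds 3 vertices, so the decomposition has width 2, which upper-bounds the treewidth. For the lower bound, the 3 vertices {1, 3, 5} are pairwise adjacent, and any tree decomposition puts a clique entirely inside one bag — forcing width ≥ 2. Hence tw(G) = 2 exactly.

Treewidth 2.
One such decomposition:
Bags: B1 = {1, 4, 5}  B2 = {1, 3, 5}  B3 = {1, 2, 4}
Tree: B1–B2, B1–B3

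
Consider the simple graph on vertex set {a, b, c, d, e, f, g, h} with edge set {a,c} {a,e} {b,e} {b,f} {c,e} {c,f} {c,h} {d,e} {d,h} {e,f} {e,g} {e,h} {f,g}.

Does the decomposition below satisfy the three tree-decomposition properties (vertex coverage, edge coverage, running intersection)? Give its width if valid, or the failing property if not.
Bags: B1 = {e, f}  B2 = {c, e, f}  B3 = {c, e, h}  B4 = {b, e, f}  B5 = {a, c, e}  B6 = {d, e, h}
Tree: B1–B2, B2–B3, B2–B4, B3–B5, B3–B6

A tree decomposition must satisfy three properties: every vertex lies in some bag; for every edge, both endpoints lie together in some bag; and for every vertex, the bags containing it form a connected subtree. Here vertex g appears in no bag, so the decomposition is invalid.

No — vertex g appears in no bag.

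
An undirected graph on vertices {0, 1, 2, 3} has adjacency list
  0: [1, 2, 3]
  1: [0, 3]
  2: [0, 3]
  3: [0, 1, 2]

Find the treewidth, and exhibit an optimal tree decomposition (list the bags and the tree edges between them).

Every bag has size at most 3, so the width is 3 − 1 = 2 and tw(G) ≤ 2. On the other hand G contains the 3-clique {0, 1, 3}. A clique must lie in a single bag of any decomposition, so no decomposition can have width below 2. Combining the bounds, tw(G) = 2.

Treewidth 2.
One such decomposition:
Bags: B1 = {0, 1, 3}  B2 = {0, 2, 3}
Tree: B1–B2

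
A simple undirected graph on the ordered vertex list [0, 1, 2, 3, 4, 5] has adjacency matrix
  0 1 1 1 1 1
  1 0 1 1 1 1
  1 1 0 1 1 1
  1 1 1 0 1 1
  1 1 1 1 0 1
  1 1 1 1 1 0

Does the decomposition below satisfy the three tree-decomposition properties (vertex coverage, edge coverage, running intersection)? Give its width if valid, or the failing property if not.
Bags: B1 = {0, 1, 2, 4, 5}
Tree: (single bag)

A tree decomposition must satisfy three properties: every vertex lies in some bag; for every edge, both endpoints lie together in some bag; and for every vertex, the bags containing it form a connected subtree. Here vertex 3 appears in no bag, so the decomposition is invalid.

No — vertex 3 appears in no bag.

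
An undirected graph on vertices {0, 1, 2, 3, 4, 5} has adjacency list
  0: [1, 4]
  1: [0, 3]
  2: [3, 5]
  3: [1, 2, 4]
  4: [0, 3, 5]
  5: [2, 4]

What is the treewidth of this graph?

2

A width-2 tree decomposition is:
Bags: B1 = {2, 4, 5}  B2 = {2, 3, 4}  B3 = {0, 3, 4}  B4 = {0, 1, 3}
Tree: B1–B2, B2–B3, B3–B4
Every bag has size at most 3, so the width is 3 − 1 = 2 and tw(G) ≤ 2. For the lower bound, G contains the cycle 5–2–3–4–5, so G is not a forest; only forests have treewidth ≤ 1, hence tw(G) ≥ 2. Combining the bounds, tw(G) = 2.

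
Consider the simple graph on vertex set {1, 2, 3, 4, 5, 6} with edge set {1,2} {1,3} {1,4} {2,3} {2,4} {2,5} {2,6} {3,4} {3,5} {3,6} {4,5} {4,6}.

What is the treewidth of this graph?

A width-3 tree decomposition is:
Bags: B1 = {1, 2, 3, 4}  B2 = {2, 3, 4, 6}  B3 = {2, 3, 4, 5}
Tree: B1–B2, B2–B3
Every bag has size at most 4, so the width is 4 − 1 = 3 and tw(G) ≤ 3. For the lower bound, the 4 vertices {1, 2, 3, 4} are pairwise adjacent, and any tree decomposition puts a clique entirely inside one bag — forcing width ≥ 3. Combining the bounds, tw(G) = 3.

3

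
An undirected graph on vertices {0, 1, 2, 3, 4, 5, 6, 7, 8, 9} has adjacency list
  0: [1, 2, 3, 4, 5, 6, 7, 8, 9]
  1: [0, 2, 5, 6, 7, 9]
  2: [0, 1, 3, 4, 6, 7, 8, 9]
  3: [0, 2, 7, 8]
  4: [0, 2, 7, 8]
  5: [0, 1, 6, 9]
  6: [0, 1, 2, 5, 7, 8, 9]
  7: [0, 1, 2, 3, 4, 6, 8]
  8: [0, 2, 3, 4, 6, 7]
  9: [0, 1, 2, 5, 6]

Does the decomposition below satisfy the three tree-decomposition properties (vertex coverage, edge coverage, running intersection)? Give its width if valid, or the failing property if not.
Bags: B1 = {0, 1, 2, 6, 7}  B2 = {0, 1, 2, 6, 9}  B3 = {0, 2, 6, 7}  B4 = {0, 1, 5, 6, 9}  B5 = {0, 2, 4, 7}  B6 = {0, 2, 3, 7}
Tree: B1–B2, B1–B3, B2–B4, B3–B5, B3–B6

A tree decomposition must satisfy three properties: every vertex lies in some bag; for every edge, both endpoints lie together in some bag; and for every vertex, the bags containing it form a connected subtree. Here vertex 8 appears in no bag, so the decomposition is invalid.

No — vertex 8 appears in no bag.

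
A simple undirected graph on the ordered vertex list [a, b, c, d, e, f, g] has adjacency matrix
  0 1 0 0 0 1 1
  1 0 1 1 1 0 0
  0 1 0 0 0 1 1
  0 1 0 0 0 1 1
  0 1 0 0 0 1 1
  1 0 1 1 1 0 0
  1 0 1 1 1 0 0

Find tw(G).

3

A width-3 tree decomposition is:
Bags: B1 = {a, b, f, g}  B2 = {b, d, f, g}  B3 = {b, e, f, g}  B4 = {b, c, f, g}
Tree: B1–B2, B2–B3, B3–B4
Each bag holds 4 vertices, so the decomposition has width 3, which upper-bounds the treewidth. For the lower bound: the 4 vertex sets {a,b}, {d,f}, {g}, {e} are disjoint, each induces a connected subgraph, and every pair is joined by at least one edge of G. Contracting each set to a single vertex therefore yields K_{4} as a minor, and since treewidth is minor-monotone, tw(G) ≥ tw(K_{4}) = 3. Hence tw(G) = 3 exactly.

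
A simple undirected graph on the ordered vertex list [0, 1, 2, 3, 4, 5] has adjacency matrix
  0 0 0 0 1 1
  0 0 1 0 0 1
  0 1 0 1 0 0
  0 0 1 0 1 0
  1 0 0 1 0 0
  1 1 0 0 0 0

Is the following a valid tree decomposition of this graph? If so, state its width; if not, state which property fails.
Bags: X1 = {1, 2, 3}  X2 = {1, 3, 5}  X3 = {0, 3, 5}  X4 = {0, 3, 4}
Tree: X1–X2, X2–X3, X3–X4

Yes; width 2.

Vertex coverage: the bags together contain {0, 1, 2, 3, 4, 5}, the full vertex set. Edge coverage: each edge of G has both endpoints in at least one bag. Running intersection: for every vertex, the bags containing it form a connected subtree. All three properties hold, so this is a valid tree decomposition of width max|bag| − 1 = 2, and hence tw(G) ≤ 2.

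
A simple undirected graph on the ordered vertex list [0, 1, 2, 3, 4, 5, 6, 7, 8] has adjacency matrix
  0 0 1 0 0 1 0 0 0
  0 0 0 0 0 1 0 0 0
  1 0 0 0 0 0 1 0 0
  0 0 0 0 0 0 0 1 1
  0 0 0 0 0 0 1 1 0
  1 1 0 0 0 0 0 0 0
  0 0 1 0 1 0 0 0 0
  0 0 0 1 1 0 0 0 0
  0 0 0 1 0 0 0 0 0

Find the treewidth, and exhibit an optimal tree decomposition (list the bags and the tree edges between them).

Treewidth 1.
One optimal decomposition is:
Bags: B1 = {1, 5}  B2 = {0, 5}  B3 = {0, 2}  B4 = {2, 6}  B5 = {4, 6}  B6 = {4, 7}  B7 = {3, 7}  B8 = {3, 8}
Tree: B1–B2, B2–B3, B3–B4, B4–B5, B5–B6, B6–B7, B7–B8

The largest bag has 2 vertices, giving width 1; this decomposition certifies tw(G) ≤ 1. Since G has at least one edge (e.g. 1–5), it is not an edgeless graph, so tw(G) ≥ 1. Hence tw(G) = 1 exactly.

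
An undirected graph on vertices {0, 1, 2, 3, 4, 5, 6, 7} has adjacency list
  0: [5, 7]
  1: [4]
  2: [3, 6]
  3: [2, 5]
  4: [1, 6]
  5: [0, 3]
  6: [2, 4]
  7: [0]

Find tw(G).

1

A width-1 tree decomposition is:
Bags: B1 = {0, 7}  B2 = {0, 5}  B3 = {3, 5}  B4 = {2, 3}  B5 = {2, 6}  B6 = {4, 6}  B7 = {1, 4}
Tree: B1–B2, B2–B3, B3–B4, B4–B5, B5–B6, B6–B7
The largest bag has 2 vertices, giving width 1; this decomposition certifies tw(G) ≤ 1. Any graph with an edge has treewidth ≥ 1, and G has the edge 7–0. Combining the bounds, tw(G) = 1.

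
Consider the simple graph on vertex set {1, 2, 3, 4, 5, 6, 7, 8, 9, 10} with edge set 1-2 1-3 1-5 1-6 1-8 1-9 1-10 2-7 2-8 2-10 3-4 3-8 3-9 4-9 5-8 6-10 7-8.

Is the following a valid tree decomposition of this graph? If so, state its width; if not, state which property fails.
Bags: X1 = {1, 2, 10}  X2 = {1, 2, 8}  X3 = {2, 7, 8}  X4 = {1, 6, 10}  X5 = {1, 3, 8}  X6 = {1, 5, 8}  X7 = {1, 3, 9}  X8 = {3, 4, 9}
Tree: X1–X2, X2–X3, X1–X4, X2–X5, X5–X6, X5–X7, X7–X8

Yes; width 2.

Every vertex of G appears in some bag (union = {1, 2, 3, 4, 5, 6, 7, 8, 9, 10}); every edge is covered by a bag; and for each vertex v the set of bags containing v is connected in the bag tree. The decomposition is therefore valid. The largest bag has 3 vertices, so the width is 2.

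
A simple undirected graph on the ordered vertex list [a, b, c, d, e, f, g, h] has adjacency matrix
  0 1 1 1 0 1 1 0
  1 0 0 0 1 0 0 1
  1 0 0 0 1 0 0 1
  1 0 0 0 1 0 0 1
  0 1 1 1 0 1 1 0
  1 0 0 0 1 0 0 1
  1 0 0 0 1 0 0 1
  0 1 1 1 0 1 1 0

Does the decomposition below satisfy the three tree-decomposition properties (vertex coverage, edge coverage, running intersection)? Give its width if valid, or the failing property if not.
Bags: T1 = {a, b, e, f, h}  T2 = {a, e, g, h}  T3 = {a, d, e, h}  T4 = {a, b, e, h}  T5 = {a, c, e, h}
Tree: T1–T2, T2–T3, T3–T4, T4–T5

A tree decomposition must satisfy three properties: every vertex lies in some bag; for every edge, both endpoints lie together in some bag; and for every vertex, the bags containing it form a connected subtree. Here bags containing vertex b are not connected in the tree, so the decomposition is invalid.

No — bags containing vertex b are not connected in the tree.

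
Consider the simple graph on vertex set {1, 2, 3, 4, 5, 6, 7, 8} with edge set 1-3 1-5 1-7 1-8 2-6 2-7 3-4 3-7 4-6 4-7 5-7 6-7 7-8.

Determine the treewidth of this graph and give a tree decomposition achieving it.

Treewidth 2.
One such decomposition:
Bags: B1 = {3, 4, 7}  B2 = {4, 6, 7}  B3 = {2, 6, 7}  B4 = {1, 3, 7}  B5 = {1, 7, 8}  B6 = {1, 5, 7}
Tree: B1–B2, B2–B3, B1–B4, B4–B5, B4–B6

The largest bag has 3 vertices, giving width 2; this decomposition certifies tw(G) ≤ 2. Conversely, {1, 7, 8} is a clique of size 3, and the vertices of any clique must share a bag in every tree decomposition; so some bag has ≥ 3 vertices and tw(G) ≥ 2. Therefore the treewidth is 2.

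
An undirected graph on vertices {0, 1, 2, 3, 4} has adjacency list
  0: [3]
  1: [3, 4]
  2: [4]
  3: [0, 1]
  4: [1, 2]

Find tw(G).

1

A width-1 tree decomposition is:
Bags: B1 = {2, 4}  B2 = {1, 4}  B3 = {1, 3}  B4 = {0, 3}
Tree: B1–B2, B2–B3, B3–B4
Each bag holds 2 vertices, so the decomposition has width 1, which upper-bounds the treewidth. Since G has at least one edge (e.g. 2–4), it is not an edgeless graph, so tw(G) ≥ 1. The upper and lower bounds meet at 1, so that is the treewidth.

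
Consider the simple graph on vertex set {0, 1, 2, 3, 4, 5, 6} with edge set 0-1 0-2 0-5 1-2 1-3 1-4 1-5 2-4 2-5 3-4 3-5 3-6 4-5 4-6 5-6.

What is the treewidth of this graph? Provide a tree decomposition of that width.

The largest bag has 4 vertices, giving width 3; this decomposition certifies tw(G) ≤ 3. On the other hand G contains the 4-clique {0, 1, 2, 5}. A clique must lie in a single bag of any decomposition, so no decomposition can have width below 3. Combining the bounds, tw(G) = 3.

Treewidth 3.
One such decomposition:
Bags: B1 = {1, 3, 4, 5}  B2 = {1, 2, 4, 5}  B3 = {3, 4, 5, 6}  B4 = {0, 1, 2, 5}
Tree: B1–B2, B1–B3, B2–B4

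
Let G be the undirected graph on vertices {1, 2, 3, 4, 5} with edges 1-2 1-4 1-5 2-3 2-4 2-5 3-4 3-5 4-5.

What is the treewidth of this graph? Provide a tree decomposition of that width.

Every bag has size at most 4, so the width is 4 − 1 = 3 and tw(G) ≤ 3. Conversely, {1, 2, 4, 5} is a clique of size 4, and the vertices of any clique must share a bag in every tree decomposition; so some bag has ≥ 4 vertices and tw(G) ≥ 3. Therefore the treewidth is 3.

Treewidth 3.
One optimal decomposition is:
Bags: B1 = {1, 2, 4, 5}  B2 = {2, 3, 4, 5}
Tree: B1–B2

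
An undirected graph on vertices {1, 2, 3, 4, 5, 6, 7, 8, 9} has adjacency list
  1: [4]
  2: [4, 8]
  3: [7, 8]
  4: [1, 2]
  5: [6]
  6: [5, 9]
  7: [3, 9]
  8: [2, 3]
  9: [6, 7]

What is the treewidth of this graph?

A width-1 tree decomposition is:
Bags: B1 = {5, 6}  B2 = {6, 9}  B3 = {7, 9}  B4 = {3, 7}  B5 = {3, 8}  B6 = {2, 8}  B7 = {2, 4}  B8 = {1, 4}
Tree: B1–B2, B2–B3, B3–B4, B4–B5, B5–B6, B6–B7, B7–B8
Each bag holds 2 vertices, so the decomposition has width 1, which upper-bounds the treewidth. G has an edge, so its treewidth is at least 1. Hence tw(G) = 1 exactly.

1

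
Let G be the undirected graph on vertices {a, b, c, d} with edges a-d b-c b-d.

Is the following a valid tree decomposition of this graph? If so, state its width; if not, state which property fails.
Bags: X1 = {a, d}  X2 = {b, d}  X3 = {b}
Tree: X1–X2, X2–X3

No — vertex c appears in no bag.

A tree decomposition must satisfy three properties: every vertex lies in some bag; for every edge, both endpoints lie together in some bag; and for every vertex, the bags containing it form a connected subtree. Here vertex c appears in no bag, so the decomposition is invalid.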